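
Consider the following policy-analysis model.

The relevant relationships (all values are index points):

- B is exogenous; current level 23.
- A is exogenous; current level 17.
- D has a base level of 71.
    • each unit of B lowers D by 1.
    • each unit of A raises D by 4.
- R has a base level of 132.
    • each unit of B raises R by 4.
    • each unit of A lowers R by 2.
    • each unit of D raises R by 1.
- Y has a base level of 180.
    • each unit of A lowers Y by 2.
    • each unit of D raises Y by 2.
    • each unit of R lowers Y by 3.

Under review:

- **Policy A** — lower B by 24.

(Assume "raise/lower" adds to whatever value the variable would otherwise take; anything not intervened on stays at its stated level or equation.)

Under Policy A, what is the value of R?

Policy A (B − 24):
  B = 23 − 24 = -1
  A = 17
  D = 71 − (-1) + 4·17 = 140
  R = 132 + 4·(-1) − 2·17 + 140 = 234

234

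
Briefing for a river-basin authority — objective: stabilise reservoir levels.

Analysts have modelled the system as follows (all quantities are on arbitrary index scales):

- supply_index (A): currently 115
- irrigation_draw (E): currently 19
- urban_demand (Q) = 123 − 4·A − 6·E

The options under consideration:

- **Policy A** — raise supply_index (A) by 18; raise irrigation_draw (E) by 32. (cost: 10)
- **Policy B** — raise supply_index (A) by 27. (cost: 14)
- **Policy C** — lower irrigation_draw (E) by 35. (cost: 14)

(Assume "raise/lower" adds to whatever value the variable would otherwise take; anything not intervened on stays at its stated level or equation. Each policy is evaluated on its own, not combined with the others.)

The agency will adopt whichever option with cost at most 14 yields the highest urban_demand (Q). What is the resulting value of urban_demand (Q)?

-241

Policy A (A + 18, E + 32):
  A = 115 + 18 = 133
  E = 19 + 32 = 51
  Q = 123 − 4·133 − 6·51 = -715
Policy B (A + 27):
  A = 115 + 27 = 142
  E = 19
  Q = 123 − 4·142 − 6·19 = -559
Policy C (E − 35):
  A = 115
  E = 19 − 35 = -16
  Q = 123 − 4·115 − 6·(-16) = -241
Comparing — Policy A: Q=-715, Policy B: Q=-559, Policy C: Q=-241. Highest is -241 (Policy C).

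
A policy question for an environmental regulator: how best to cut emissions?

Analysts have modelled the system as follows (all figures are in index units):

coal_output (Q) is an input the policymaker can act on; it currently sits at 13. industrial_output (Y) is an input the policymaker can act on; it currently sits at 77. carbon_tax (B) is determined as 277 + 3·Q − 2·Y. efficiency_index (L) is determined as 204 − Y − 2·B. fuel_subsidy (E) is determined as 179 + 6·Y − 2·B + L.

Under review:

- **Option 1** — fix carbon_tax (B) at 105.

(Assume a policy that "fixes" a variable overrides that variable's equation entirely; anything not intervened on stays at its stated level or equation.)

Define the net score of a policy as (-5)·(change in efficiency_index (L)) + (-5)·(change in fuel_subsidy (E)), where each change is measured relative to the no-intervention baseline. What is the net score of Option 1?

-1710

Baseline:
  Q = 13
  Y = 77
  B = 277 + 3·13 − 2·77 = 162
  L = 204 − 77 − 2·162 = -197
  E = 179 + 6·77 − 2·162 + (-197) = 120
Option 1 (B := 105):
  Q = 13
  Y = 77
  B = 105
  L = 204 − 77 − 2·105 = -83
  E = 179 + 6·77 − 2·105 + (-83) = 348
ΔL = -83 − (-197) = 114; ΔE = 348 − 120 = 228
Score = (-5)·114 + (-5)·228 = -1710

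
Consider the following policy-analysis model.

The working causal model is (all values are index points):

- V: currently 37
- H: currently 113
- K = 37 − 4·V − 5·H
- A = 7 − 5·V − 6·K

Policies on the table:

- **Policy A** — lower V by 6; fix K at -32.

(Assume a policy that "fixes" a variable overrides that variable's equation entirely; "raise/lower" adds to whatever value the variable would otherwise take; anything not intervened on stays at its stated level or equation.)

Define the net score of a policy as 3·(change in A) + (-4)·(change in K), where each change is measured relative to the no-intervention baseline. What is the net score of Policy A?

-14078

Baseline:
  V = 37
  H = 113
  K = 37 − 4·37 − 5·113 = -676
  A = 7 − 5·37 − 6·(-676) = 3878
Policy A (V − 6, K := -32):
  V = 37 − 6 = 31
  H = 113
  K = -32
  A = 7 − 5·31 − 6·(-32) = 44
ΔA = 44 − 3878 = -3834; ΔK = -32 − (-676) = 644
Score = 3·(-3834) + (-4)·644 = -14078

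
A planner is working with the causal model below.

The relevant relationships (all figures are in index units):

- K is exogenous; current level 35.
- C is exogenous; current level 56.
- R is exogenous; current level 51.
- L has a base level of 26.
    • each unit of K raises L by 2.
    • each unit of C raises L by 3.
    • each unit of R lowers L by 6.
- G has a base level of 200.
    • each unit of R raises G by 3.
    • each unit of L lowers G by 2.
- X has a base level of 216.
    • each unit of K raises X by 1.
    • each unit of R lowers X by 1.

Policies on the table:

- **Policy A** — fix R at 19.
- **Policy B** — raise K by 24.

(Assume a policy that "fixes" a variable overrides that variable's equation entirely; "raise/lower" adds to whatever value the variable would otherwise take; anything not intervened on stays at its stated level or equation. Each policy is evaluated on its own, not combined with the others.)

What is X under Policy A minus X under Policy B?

Policy A (R := 19):
  K = 35
  R = 19
  X = 216 + 35 − 19 = 232
Policy B (K + 24):
  K = 35 + 24 = 59
  R = 51
  X = 216 + 59 − 51 = 224
X: 232 − 224 = 8

8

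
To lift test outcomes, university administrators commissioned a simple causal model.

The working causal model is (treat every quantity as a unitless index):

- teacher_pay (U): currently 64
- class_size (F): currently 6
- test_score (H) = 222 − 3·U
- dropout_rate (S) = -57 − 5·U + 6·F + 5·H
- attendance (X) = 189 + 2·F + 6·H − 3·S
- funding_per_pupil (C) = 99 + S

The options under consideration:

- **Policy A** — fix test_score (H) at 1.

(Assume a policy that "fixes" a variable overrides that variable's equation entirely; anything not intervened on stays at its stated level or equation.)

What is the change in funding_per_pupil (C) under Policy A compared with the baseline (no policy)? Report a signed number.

Baseline:
  U = 64
  F = 6
  H = 222 − 3·64 = 30
  S = -57 − 5·64 + 6·6 + 5·30 = -191
  C = 99 + (-191) = -92
Policy A (H := 1):
  U = 64
  F = 6
  H = 1
  S = -57 − 5·64 + 6·6 + 5·1 = -336
  C = 99 + (-336) = -237
Change in C: -237 − (-92) = -145

-145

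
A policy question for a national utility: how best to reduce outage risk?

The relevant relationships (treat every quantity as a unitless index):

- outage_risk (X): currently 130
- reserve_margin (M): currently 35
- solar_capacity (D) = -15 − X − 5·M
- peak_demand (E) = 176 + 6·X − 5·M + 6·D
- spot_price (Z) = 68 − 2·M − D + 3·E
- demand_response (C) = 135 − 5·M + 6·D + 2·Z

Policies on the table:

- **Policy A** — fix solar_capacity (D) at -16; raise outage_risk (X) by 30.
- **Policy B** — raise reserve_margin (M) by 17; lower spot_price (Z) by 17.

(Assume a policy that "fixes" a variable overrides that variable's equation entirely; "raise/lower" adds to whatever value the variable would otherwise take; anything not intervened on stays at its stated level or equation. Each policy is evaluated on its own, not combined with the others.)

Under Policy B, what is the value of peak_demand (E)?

-1734

Policy B (M + 17, Z − 17):
  X = 130
  M = 35 + 17 = 52
  D = -15 − 130 − 5·52 = -405
  E = 176 + 6·130 − 5·52 + 6·(-405) = -1734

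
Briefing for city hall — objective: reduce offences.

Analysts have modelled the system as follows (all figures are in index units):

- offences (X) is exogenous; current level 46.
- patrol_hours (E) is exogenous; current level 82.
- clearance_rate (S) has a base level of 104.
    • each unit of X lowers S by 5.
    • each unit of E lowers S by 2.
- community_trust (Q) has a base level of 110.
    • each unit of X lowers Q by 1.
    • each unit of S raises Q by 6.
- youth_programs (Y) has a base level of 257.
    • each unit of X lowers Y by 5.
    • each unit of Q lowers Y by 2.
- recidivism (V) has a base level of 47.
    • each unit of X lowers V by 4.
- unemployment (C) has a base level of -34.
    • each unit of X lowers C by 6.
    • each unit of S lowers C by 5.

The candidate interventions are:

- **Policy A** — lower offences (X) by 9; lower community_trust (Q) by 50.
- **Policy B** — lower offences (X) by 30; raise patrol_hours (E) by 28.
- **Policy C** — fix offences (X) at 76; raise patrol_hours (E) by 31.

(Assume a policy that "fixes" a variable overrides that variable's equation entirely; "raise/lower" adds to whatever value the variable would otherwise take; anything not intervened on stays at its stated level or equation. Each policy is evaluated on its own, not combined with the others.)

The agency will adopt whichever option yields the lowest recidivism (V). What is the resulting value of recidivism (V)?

-257

Policy A (X − 9, Q − 50):
  X = 46 − 9 = 37
  V = 47 − 4·37 = -101
Policy B (X − 30, E + 28):
  X = 46 − 30 = 16
  V = 47 − 4·16 = -17
Policy C (X := 76, E + 31):
  X = 76
  V = 47 − 4·76 = -257
Comparing — Policy A: V=-101, Policy B: V=-17, Policy C: V=-257. Lowest is -257 (Policy C).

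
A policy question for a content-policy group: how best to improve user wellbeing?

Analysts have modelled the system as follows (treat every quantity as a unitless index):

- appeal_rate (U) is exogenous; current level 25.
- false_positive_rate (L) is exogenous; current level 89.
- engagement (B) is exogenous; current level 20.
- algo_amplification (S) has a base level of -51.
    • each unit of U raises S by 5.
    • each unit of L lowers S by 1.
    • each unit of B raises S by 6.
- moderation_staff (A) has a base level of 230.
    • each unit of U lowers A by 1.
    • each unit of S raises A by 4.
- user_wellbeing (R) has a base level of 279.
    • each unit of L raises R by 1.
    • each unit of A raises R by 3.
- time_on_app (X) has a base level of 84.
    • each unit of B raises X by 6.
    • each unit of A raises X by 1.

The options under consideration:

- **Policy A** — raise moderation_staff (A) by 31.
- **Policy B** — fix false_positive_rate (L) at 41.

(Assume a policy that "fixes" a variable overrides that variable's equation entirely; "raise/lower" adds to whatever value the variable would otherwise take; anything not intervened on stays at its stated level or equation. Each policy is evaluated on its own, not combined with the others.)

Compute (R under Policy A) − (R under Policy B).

Policy A (A + 31):
  U = 25
  L = 89
  B = 20
  S = -51 + 5·25 − 89 + 6·20 = 105
  A = 230 − 25 + 4·105 (+31 from intervention) = 656
  R = 279 + 89 + 3·656 = 2336
Policy B (L := 41):
  U = 25
  L = 41
  B = 20
  S = -51 + 5·25 − 41 + 6·20 = 153
  A = 230 − 25 + 4·153 = 817
  R = 279 + 41 + 3·817 = 2771
R: 2336 − 2771 = -435

-435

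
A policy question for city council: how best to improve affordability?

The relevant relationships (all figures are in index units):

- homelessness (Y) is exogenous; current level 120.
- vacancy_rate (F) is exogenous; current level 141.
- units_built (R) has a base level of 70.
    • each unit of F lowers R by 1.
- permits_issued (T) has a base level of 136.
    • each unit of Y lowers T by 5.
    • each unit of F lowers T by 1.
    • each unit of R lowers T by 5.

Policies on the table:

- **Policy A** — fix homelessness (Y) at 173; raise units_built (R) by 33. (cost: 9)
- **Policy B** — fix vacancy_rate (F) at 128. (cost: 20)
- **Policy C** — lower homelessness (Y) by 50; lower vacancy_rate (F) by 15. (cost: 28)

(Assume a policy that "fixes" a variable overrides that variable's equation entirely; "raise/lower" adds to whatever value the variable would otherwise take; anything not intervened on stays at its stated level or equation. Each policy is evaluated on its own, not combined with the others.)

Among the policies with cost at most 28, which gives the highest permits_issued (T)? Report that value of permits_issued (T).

Policy A (Y := 173, R + 33):
  Y = 173
  F = 141
  R = 70 − 141 (+33 from intervention) = -38
  T = 136 − 5·173 − 141 − 5·(-38) = -680
Policy B (F := 128):
  Y = 120
  F = 128
  R = 70 − 128 = -58
  T = 136 − 5·120 − 128 − 5·(-58) = -302
Policy C (Y − 50, F − 15):
  Y = 120 − 50 = 70
  F = 141 − 15 = 126
  R = 70 − 126 = -56
  T = 136 − 5·70 − 126 − 5·(-56) = -60
Comparing — Policy A: T=-680, Policy B: T=-302, Policy C: T=-60. Highest is -60 (Policy C).

-60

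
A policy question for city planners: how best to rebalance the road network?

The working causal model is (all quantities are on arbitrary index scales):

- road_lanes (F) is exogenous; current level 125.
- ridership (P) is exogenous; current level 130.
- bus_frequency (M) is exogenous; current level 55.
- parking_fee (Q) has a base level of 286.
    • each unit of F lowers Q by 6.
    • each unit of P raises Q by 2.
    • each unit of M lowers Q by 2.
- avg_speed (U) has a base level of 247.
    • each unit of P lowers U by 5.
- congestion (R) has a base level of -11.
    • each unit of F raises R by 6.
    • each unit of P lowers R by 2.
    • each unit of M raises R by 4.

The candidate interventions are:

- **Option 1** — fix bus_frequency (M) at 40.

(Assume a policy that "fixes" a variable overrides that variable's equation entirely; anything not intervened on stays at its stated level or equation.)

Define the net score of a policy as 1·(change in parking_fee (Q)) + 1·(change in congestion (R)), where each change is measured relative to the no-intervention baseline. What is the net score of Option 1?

Baseline:
  F = 125
  P = 130
  M = 55
  Q = 286 − 6·125 + 2·130 − 2·55 = -314
  R = -11 + 6·125 − 2·130 + 4·55 = 699
Option 1 (M := 40):
  F = 125
  P = 130
  M = 40
  Q = 286 − 6·125 + 2·130 − 2·40 = -284
  R = -11 + 6·125 − 2·130 + 4·40 = 639
ΔQ = -284 − (-314) = 30; ΔR = 639 − 699 = -60
Score = 1·30 + 1·(-60) = -30

-30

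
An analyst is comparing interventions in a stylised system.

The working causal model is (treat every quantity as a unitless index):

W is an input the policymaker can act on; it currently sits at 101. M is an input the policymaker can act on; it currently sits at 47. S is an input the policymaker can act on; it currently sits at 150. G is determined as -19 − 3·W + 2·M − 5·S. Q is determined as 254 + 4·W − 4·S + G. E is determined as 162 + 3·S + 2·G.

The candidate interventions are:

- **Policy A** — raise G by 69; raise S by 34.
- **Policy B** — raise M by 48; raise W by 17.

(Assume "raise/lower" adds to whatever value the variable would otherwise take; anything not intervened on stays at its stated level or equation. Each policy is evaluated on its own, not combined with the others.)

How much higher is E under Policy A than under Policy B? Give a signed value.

-190

Policy A (G + 69, S + 34):
  W = 101
  M = 47
  S = 150 + 34 = 184
  G = -19 − 3·101 + 2·47 − 5·184 (+69 from intervention) = -1079
  E = 162 + 3·184 + 2·(-1079) = -1444
Policy B (M + 48, W + 17):
  W = 101 + 17 = 118
  M = 47 + 48 = 95
  S = 150
  G = -19 − 3·118 + 2·95 − 5·150 = -933
  E = 162 + 3·150 + 2·(-933) = -1254
E: -1444 − (-1254) = -190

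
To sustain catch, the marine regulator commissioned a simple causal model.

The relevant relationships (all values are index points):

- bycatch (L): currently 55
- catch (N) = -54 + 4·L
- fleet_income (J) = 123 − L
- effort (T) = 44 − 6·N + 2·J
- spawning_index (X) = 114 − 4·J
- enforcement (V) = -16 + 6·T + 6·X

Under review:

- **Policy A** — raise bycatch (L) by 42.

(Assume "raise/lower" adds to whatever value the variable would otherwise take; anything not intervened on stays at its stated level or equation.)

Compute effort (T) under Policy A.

Policy A (L + 42):
  L = 55 + 42 = 97
  N = -54 + 4·97 = 334
  J = 123 − 97 = 26
  T = 44 − 6·334 + 2·26 = -1908

-1908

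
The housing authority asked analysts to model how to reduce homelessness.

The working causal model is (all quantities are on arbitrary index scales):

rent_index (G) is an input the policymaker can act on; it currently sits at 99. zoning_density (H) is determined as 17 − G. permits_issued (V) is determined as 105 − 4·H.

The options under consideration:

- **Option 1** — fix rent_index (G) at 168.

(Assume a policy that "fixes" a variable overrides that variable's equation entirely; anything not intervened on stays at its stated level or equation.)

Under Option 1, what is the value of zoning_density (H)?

-151

Option 1 (G := 168):
  G = 168
  H = 17 − 168 = -151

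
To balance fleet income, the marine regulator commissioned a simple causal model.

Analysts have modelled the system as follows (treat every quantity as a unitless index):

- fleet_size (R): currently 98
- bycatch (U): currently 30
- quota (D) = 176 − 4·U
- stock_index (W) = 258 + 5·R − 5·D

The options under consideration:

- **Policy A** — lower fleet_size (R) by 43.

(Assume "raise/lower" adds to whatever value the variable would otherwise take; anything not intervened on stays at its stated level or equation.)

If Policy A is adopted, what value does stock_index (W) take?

253

Policy A (R − 43):
  R = 98 − 43 = 55
  U = 30
  D = 176 − 4·30 = 56
  W = 258 + 5·55 − 5·56 = 253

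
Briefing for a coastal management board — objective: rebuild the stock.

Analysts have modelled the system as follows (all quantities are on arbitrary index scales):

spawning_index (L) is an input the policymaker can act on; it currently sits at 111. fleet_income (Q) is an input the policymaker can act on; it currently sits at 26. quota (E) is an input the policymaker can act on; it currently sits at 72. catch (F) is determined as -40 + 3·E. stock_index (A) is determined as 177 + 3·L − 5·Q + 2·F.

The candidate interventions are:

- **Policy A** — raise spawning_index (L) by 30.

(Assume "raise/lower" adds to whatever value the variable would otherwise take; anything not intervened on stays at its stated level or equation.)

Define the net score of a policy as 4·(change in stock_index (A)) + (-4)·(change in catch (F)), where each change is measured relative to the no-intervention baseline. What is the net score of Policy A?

Baseline:
  L = 111
  Q = 26
  E = 72
  F = -40 + 3·72 = 176
  A = 177 + 3·111 − 5·26 + 2·176 = 732
Policy A (L + 30):
  L = 111 + 30 = 141
  Q = 26
  E = 72
  F = -40 + 3·72 = 176
  A = 177 + 3·141 − 5·26 + 2·176 = 822
ΔA = 822 − 732 = 90; ΔF = 176 − 176 = 0
Score = 4·90 + (-4)·0 = 360

360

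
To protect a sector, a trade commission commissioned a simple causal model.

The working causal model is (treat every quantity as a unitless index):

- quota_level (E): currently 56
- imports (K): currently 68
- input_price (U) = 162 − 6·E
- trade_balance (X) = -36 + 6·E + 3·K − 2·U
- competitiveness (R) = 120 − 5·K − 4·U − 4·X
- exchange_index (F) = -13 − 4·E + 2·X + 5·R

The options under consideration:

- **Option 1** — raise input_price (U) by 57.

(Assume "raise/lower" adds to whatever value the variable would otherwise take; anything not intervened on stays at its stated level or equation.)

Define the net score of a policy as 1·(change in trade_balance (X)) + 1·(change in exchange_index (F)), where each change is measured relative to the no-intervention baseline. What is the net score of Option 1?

Baseline:
  E = 56
  K = 68
  U = 162 − 6·56 = -174
  X = -36 + 6·56 + 3·68 − 2·(-174) = 852
  R = 120 − 5·68 − 4·(-174) − 4·852 = -2932
  F = -13 − 4·56 + 2·852 + 5·(-2932) = -13193
Option 1 (U + 57):
  E = 56
  K = 68
  U = 162 − 6·56 (+57 from intervention) = -117
  X = -36 + 6·56 + 3·68 − 2·(-117) = 738
  R = 120 − 5·68 − 4·(-117) − 4·738 = -2704
  F = -13 − 4·56 + 2·738 + 5·(-2704) = -12281
ΔX = 738 − 852 = -114; ΔF = -12281 − (-13193) = 912
Score = 1·(-114) + 1·912 = 798

798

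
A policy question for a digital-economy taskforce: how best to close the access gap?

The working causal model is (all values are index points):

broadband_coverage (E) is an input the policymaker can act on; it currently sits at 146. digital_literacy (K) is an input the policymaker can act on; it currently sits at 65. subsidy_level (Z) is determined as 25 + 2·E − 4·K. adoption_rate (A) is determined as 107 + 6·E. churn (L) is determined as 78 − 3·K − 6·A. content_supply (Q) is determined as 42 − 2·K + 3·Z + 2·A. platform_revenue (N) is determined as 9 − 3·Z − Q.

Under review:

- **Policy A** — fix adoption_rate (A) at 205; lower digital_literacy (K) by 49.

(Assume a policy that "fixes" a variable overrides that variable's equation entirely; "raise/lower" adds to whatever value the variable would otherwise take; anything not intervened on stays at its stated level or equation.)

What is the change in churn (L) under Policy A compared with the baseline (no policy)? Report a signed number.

4815

Baseline:
  E = 146
  K = 65
  A = 107 + 6·146 = 983
  L = 78 − 3·65 − 6·983 = -6015
Policy A (A := 205, K − 49):
  E = 146
  K = 65 − 49 = 16
  A = 205
  L = 78 − 3·16 − 6·205 = -1200
Change in L: -1200 − (-6015) = 4815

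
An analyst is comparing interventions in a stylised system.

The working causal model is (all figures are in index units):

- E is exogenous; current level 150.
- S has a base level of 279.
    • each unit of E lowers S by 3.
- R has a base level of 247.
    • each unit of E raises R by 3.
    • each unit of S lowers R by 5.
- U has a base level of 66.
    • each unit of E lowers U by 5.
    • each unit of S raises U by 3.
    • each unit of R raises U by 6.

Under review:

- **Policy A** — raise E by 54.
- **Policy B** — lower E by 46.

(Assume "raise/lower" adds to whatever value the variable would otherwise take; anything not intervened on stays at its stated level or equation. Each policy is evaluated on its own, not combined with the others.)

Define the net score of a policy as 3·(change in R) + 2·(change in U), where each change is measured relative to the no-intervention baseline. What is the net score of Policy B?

Baseline:
  E = 150
  S = 279 − 3·150 = -171
  R = 247 + 3·150 − 5·(-171) = 1552
  U = 66 − 5·150 + 3·(-171) + 6·1552 = 8115
Policy B (E − 46):
  E = 150 − 46 = 104
  S = 279 − 3·104 = -33
  R = 247 + 3·104 − 5·(-33) = 724
  U = 66 − 5·104 + 3·(-33) + 6·724 = 3791
ΔR = 724 − 1552 = -828; ΔU = 3791 − 8115 = -4324
Score = 3·(-828) + 2·(-4324) = -11132

-11132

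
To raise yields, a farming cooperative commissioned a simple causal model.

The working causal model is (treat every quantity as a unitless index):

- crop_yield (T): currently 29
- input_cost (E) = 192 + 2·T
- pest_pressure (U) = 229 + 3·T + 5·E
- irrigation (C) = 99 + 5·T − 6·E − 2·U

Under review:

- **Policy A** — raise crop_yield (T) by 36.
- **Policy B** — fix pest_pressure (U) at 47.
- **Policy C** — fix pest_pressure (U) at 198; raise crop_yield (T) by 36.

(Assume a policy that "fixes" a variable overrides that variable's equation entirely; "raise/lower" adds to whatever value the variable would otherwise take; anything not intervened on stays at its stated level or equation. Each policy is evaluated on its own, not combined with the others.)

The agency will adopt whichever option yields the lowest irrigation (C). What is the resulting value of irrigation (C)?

-5576

Policy A (T + 36):
  T = 29 + 36 = 65
  E = 192 + 2·65 = 322
  U = 229 + 3·65 + 5·322 = 2034
  C = 99 + 5·65 − 6·322 − 2·2034 = -5576
Policy B (U := 47):
  T = 29
  E = 192 + 2·29 = 250
  U = 47
  C = 99 + 5·29 − 6·250 − 2·47 = -1350
Policy C (U := 198, T + 36):
  T = 29 + 36 = 65
  E = 192 + 2·65 = 322
  U = 198
  C = 99 + 5·65 − 6·322 − 2·198 = -1904
Comparing — Policy A: C=-5576, Policy B: C=-1350, Policy C: C=-1904. Lowest is -5576 (Policy A).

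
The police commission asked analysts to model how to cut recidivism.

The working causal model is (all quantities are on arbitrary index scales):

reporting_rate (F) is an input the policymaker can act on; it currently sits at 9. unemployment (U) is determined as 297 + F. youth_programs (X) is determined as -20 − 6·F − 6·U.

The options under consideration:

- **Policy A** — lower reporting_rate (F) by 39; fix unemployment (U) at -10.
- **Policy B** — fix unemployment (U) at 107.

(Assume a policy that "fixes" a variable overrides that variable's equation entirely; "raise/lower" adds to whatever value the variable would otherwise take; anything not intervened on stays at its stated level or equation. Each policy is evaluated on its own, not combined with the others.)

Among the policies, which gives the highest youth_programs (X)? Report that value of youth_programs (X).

Policy A (F − 39, U := -10):
  F = 9 − 39 = -30
  U = -10
  X = -20 − 6·(-30) − 6·(-10) = 220
Policy B (U := 107):
  F = 9
  U = 107
  X = -20 − 6·9 − 6·107 = -716
Comparing — Policy A: X=220, Policy B: X=-716. Highest is 220 (Policy A).

220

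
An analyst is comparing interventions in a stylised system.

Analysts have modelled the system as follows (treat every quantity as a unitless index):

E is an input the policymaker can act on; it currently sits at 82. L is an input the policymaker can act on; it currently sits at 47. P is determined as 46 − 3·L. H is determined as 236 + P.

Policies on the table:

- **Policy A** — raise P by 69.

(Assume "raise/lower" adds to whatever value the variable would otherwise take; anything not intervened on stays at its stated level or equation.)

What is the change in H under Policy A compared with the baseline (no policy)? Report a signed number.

69

Baseline:
  L = 47
  P = 46 − 3·47 = -95
  H = 236 + (-95) = 141
Policy A (P + 69):
  L = 47
  P = 46 − 3·47 (+69 from intervention) = -26
  H = 236 + (-26) = 210
Change in H: 210 − 141 = 69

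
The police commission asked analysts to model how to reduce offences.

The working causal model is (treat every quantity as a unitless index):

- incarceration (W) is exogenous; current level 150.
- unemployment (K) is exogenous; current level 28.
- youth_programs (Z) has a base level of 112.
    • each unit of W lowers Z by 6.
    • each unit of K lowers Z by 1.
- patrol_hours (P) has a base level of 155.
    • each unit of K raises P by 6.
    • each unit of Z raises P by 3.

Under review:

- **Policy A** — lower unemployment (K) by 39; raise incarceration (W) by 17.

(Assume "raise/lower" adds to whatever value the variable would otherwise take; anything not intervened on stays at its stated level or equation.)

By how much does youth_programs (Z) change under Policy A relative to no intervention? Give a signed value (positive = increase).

-63

Baseline:
  W = 150
  K = 28
  Z = 112 − 6·150 − 28 = -816
Policy A (K − 39, W + 17):
  W = 150 + 17 = 167
  K = 28 − 39 = -11
  Z = 112 − 6·167 − (-11) = -879
Change in Z: -879 − (-816) = -63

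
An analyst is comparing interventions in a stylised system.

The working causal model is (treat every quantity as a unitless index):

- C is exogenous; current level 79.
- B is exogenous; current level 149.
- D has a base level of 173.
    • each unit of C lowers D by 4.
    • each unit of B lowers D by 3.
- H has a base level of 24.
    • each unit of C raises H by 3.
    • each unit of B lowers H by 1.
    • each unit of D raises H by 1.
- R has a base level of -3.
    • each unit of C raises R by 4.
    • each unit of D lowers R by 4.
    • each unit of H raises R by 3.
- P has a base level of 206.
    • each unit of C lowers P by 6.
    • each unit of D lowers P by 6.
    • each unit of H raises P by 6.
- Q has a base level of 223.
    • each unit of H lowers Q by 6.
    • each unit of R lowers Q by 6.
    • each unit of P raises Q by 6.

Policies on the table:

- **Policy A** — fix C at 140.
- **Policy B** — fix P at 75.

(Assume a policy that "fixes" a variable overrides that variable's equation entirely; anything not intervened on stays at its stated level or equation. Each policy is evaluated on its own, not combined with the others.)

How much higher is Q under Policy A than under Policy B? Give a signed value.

Policy A (C := 140):
  C = 140
  B = 149
  D = 173 − 4·140 − 3·149 = -834
  H = 24 + 3·140 − 149 + (-834) = -539
  R = -3 + 4·140 − 4·(-834) + 3·(-539) = 2276
  P = 206 − 6·140 − 6·(-834) + 6·(-539) = 1136
  Q = 223 − 6·(-539) − 6·2276 + 6·1136 = -3383
Policy B (P := 75):
  C = 79
  B = 149
  D = 173 − 4·79 − 3·149 = -590
  H = 24 + 3·79 − 149 + (-590) = -478
  R = -3 + 4·79 − 4·(-590) + 3·(-478) = 1239
  P = 75
  Q = 223 − 6·(-478) − 6·1239 + 6·75 = -3893
Q: -3383 − (-3893) = 510

510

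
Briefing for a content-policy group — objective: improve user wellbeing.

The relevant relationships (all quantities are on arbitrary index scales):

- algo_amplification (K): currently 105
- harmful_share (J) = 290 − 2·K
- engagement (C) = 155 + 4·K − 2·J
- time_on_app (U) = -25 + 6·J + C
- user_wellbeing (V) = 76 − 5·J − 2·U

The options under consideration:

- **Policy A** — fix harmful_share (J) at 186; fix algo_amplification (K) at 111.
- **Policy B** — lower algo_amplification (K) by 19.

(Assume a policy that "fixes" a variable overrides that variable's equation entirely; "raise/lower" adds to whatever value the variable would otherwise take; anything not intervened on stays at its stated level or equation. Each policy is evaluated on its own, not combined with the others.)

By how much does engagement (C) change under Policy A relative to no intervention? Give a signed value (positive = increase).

-188

Baseline:
  K = 105
  J = 290 − 2·105 = 80
  C = 155 + 4·105 − 2·80 = 415
Policy A (J := 186, K := 111):
  K = 111
  J = 186
  C = 155 + 4·111 − 2·186 = 227
Change in C: 227 − 415 = -188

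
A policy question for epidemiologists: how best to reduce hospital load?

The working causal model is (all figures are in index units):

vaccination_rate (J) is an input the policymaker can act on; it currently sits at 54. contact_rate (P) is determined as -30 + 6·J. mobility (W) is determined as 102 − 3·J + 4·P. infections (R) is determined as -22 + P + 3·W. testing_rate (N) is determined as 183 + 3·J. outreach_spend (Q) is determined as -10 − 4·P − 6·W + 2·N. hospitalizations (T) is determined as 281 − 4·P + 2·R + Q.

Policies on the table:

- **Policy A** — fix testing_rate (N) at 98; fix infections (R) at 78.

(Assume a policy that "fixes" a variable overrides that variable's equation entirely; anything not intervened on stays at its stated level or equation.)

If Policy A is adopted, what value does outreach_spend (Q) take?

Policy A (N := 98, R := 78):
  J = 54
  P = -30 + 6·54 = 294
  W = 102 − 3·54 + 4·294 = 1116
  N = 98
  Q = -10 − 4·294 − 6·1116 + 2·98 = -7686

-7686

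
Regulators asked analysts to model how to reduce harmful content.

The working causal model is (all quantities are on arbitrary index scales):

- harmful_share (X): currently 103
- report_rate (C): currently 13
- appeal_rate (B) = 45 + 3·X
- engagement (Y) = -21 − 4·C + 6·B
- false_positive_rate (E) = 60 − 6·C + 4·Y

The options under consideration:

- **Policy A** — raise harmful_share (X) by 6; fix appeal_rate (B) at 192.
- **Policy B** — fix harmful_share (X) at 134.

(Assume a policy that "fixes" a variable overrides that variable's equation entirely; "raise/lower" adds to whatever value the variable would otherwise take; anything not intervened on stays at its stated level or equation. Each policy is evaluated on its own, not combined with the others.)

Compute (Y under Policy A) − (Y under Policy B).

Policy A (X + 6, B := 192):
  X = 103 + 6 = 109
  C = 13
  B = 192
  Y = -21 − 4·13 + 6·192 = 1079
Policy B (X := 134):
  X = 134
  C = 13
  B = 45 + 3·134 = 447
  Y = -21 − 4·13 + 6·447 = 2609
Y: 1079 − 2609 = -1530

-1530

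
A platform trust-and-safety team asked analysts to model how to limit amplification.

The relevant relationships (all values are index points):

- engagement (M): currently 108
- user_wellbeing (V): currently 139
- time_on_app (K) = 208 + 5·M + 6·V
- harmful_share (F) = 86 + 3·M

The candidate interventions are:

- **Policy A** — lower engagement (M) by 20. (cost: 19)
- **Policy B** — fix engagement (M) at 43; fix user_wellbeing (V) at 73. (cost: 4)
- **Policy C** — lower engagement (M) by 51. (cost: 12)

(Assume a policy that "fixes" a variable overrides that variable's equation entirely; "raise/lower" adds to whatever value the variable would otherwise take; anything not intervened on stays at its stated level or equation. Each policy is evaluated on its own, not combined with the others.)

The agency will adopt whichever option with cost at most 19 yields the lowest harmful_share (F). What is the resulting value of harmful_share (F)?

Policy A (M − 20):
  M = 108 − 20 = 88
  F = 86 + 3·88 = 350
Policy B (M := 43, V := 73):
  M = 43
  F = 86 + 3·43 = 215
Policy C (M − 51):
  M = 108 − 51 = 57
  F = 86 + 3·57 = 257
Comparing — Policy A: F=350, Policy B: F=215, Policy C: F=257. Lowest is 215 (Policy B).

215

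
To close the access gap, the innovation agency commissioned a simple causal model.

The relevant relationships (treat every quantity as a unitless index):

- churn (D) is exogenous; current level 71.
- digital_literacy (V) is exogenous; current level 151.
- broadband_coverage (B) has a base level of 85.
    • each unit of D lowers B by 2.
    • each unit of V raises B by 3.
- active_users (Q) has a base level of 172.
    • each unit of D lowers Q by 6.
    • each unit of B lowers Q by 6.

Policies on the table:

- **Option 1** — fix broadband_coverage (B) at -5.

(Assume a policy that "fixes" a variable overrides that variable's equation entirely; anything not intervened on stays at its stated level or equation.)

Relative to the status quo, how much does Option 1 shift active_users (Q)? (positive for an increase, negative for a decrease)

2406

Baseline:
  D = 71
  V = 151
  B = 85 − 2·71 + 3·151 = 396
  Q = 172 − 6·71 − 6·396 = -2630
Option 1 (B := -5):
  D = 71
  V = 151
  B = -5
  Q = 172 − 6·71 − 6·(-5) = -224
Change in Q: -224 − (-2630) = 2406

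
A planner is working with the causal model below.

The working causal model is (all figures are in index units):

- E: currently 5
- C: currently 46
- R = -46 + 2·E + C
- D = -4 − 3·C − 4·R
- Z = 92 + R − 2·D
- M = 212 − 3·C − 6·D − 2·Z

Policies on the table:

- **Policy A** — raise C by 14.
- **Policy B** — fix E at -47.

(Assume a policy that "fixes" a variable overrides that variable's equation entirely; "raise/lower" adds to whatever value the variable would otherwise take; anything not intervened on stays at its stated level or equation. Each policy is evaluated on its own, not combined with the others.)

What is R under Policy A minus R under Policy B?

118

Policy A (C + 14):
  E = 5
  C = 46 + 14 = 60
  R = -46 + 2·5 + 60 = 24
Policy B (E := -47):
  E = -47
  C = 46
  R = -46 + 2·(-47) + 46 = -94
R: 24 − (-94) = 118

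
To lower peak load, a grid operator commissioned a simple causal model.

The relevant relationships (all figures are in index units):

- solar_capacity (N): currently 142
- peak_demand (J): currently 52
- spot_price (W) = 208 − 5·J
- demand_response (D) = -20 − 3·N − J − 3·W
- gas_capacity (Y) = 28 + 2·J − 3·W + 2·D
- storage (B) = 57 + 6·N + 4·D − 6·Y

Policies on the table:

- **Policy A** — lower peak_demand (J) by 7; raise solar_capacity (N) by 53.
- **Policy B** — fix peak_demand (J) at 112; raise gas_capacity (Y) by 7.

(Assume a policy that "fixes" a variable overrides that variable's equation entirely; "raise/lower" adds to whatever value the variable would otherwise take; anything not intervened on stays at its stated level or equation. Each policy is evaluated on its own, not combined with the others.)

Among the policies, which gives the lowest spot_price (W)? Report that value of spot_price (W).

Policy A (J − 7, N + 53):
  J = 52 − 7 = 45
  W = 208 − 5·45 = -17
Policy B (J := 112, Y + 7):
  J = 112
  W = 208 − 5·112 = -352
Comparing — Policy A: W=-17, Policy B: W=-352. Lowest is -352 (Policy B).

-352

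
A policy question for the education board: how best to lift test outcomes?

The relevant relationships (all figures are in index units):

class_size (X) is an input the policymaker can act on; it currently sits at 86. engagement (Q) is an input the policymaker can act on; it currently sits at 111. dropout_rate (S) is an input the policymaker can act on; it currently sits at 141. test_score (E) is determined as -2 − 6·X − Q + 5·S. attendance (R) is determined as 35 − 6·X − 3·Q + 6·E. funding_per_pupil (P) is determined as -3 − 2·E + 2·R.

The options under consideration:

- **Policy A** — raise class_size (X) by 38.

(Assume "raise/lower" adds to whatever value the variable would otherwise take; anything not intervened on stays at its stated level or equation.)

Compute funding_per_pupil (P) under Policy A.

Policy A (X + 38):
  X = 86 + 38 = 124
  Q = 111
  S = 141
  E = -2 − 6·124 − 111 + 5·141 = -152
  R = 35 − 6·124 − 3·111 + 6·(-152) = -1954
  P = -3 − 2·(-152) + 2·(-1954) = -3607

-3607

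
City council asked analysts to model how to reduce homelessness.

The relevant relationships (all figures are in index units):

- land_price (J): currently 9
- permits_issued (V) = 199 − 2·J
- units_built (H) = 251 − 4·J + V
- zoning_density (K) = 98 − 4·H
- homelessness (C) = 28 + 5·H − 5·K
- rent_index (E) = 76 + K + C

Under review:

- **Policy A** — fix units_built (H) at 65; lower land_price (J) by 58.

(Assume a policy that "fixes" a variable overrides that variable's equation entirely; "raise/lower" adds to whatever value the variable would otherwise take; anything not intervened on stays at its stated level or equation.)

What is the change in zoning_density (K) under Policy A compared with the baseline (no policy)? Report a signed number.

1324

Baseline:
  J = 9
  V = 199 − 2·9 = 181
  H = 251 − 4·9 + 181 = 396
  K = 98 − 4·396 = -1486
Policy A (H := 65, J − 58):
  J = 9 − 58 = -49
  V = 199 − 2·(-49) = 297
  H = 65
  K = 98 − 4·65 = -162
Change in K: -162 − (-1486) = 1324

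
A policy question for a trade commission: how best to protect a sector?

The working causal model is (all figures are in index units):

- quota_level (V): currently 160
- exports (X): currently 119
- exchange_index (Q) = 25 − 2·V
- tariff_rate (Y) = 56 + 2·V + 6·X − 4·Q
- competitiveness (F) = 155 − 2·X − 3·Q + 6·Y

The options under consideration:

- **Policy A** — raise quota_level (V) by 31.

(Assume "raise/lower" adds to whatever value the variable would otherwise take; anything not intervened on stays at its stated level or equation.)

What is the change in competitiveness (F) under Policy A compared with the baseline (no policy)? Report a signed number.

Baseline:
  V = 160
  X = 119
  Q = 25 − 2·160 = -295
  Y = 56 + 2·160 + 6·119 − 4·(-295) = 2270
  F = 155 − 2·119 − 3·(-295) + 6·2270 = 14422
Policy A (V + 31):
  V = 160 + 31 = 191
  X = 119
  Q = 25 − 2·191 = -357
  Y = 56 + 2·191 + 6·119 − 4·(-357) = 2580
  F = 155 − 2·119 − 3·(-357) + 6·2580 = 16468
Change in F: 16468 − 14422 = 2046

2046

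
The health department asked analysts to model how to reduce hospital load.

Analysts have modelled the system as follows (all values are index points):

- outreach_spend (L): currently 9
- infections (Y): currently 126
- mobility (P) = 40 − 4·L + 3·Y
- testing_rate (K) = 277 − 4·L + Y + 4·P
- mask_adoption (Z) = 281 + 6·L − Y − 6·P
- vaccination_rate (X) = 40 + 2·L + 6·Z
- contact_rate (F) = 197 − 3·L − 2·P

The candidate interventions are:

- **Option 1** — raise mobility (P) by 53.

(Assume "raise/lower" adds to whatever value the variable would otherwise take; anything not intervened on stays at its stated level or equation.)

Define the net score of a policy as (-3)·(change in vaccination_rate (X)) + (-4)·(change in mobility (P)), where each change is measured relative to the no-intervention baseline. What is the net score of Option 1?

5512

Baseline:
  L = 9
  Y = 126
  P = 40 − 4·9 + 3·126 = 382
  Z = 281 + 6·9 − 126 − 6·382 = -2083
  X = 40 + 2·9 + 6·(-2083) = -12440
Option 1 (P + 53):
  L = 9
  Y = 126
  P = 40 − 4·9 + 3·126 (+53 from intervention) = 435
  Z = 281 + 6·9 − 126 − 6·435 = -2401
  X = 40 + 2·9 + 6·(-2401) = -14348
ΔX = -14348 − (-12440) = -1908; ΔP = 435 − 382 = 53
Score = (-3)·(-1908) + (-4)·53 = 5512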